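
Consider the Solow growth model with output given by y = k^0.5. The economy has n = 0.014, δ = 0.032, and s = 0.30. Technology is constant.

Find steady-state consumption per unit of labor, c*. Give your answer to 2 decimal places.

c* ≈ 4.57

Steady state requires s·f(k) = (n + δ)·k, i.e. s·k^α = (n + δ)·k.
Dividing both sides by k: k^(1−α) = s / (n + δ).
k^0.5 = 0.30 / (0.014 + 0.032) = 0.30 / 0.046 = 6.5217
k* = 6.5217^(1/0.5) ≈ 42.5326
y* = (k*)^α = 42.5326^0.5 ≈ 6.5217
c* = (1 − s)·y* = (1 − 0.30) × 6.5217 ≈ 4.5652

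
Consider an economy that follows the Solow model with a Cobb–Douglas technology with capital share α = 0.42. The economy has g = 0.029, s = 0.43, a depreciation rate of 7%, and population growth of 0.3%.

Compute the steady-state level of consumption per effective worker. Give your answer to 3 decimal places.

Steady state requires s·f(k) = (n + g + δ)·k, i.e. s·k^α = (n + g + δ)·k.
Rearranging, k^(1−α) = s / (n + g + δ).
k^0.58 = 0.43 / (0.003 + 0.029 + 0.070) = 0.43 / 0.102 = 4.2157
k* = 4.2157^(1/0.58) ≈ 11.9498
y* = (k*)^α = 11.9498^0.42 ≈ 2.8346
c* = (1 − s)·y* = (1 − 0.43) × 2.8346 ≈ 1.6157

c* = 1.616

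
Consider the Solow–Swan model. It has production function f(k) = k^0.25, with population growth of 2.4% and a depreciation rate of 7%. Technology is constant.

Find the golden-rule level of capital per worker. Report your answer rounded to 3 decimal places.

The golden rule sets f'(k) = n + δ, i.e. α·k^(α−1) = n + δ.
So k^(1−α) = α / (n + δ) = 0.25 / 0.094 = 2.6596.
k_gold = 2.6596^(1/0.75) ≈ 3.6849

k_gold ≈ 3.685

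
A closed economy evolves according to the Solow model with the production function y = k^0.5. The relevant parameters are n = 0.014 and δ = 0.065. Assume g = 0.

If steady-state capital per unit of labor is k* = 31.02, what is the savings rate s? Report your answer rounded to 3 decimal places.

At the steady state, Δk = 0, so s·k^α = (n + δ)·k.
So s / (n + δ) = (k*)^(1−α) = 31.02^0.5 = 5.5696.
Therefore s = 5.5696 × (n + δ) = 5.5696 × 0.079 = 0.4400.

s ≈ 0.440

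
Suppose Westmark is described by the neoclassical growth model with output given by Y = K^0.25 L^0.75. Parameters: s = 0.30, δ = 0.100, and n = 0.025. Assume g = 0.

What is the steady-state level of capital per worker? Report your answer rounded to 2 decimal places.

Steady state requires s·f(k) = (n + δ)·k, i.e. s·k^α = (n + δ)·k.
Rearranging, k^(1−α) = s / (n + δ).
k^0.75 = 0.30 / (0.025 + 0.100) = 0.30 / 0.125 = 2.4000
k* = 2.4000^(1/0.75) ≈ 3.2133

k* ≈ 3.21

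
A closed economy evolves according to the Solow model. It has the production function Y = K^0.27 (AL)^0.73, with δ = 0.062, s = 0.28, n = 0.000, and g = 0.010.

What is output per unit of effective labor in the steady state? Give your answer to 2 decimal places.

y* ≈ 1.65

At the steady state, Δk = 0, so s·k^α = (n + g + δ)·k.
Dividing both sides by k: k^(1−α) = s / (n + g + δ).
k^0.73 = 0.28 / (0.000 + 0.010 + 0.062) = 0.28 / 0.072 = 3.8889
k* = 3.8889^(1/0.73) ≈ 6.4266
y* = (k*)^α = 6.4266^0.27 ≈ 1.6526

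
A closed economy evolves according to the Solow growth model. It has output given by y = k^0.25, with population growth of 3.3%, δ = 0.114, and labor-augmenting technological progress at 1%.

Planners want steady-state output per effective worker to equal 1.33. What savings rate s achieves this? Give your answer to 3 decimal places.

s ≈ 0.369

At the steady state, Δk = 0, so s·k^α = (n + g + δ)·k.
Since y* = [s/(n + g + δ)]^(α/(1−α)), we have s/(n + g + δ) = (y*)^((1−α)/α) = 1.33^3 = 2.3526.
Therefore s = 2.3526 × (n + g + δ) = 2.3526 × 0.157 = 0.3694.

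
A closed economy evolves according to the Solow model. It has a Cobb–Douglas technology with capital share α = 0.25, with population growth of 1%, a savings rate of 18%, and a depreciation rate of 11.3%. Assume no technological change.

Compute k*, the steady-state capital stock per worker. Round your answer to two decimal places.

In steady state, investment equals break-even investment: s·k^α = (n + δ)·k.
Dividing both sides by k: k^(1−α) = s / (n + δ).
k^0.75 = 0.18 / (0.010 + 0.113) = 0.18 / 0.123 = 1.4634
k* = 1.4634^(1/0.75) ≈ 1.6614

k* = 1.66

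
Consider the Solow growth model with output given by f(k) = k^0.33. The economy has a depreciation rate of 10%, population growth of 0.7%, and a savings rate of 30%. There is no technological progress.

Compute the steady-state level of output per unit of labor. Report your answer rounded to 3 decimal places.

Steady state requires s·f(k) = (n + δ)·k, i.e. s·k^α = (n + δ)·k.
Rearranging, k^(1−α) = s / (n + δ).
k^0.67 = 0.30 / (0.007 + 0.100) = 0.30 / 0.107 = 2.8037
k* = 2.8037^(1/0.67) ≈ 4.6586
y* = (k*)^α = 4.6586^0.33 ≈ 1.6616

y* ≈ 1.662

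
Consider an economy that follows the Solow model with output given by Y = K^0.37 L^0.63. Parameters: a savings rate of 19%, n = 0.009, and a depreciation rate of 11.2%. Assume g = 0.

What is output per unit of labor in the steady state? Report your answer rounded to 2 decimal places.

At the steady state, Δk = 0, so s·k^α = (n + δ)·k.
Rearranging, k^(1−α) = s / (n + δ).
k^0.63 = 0.19 / (0.009 + 0.112) = 0.19 / 0.121 = 1.5702
k* = 1.5702^(1/0.63) ≈ 2.0466
y* = (k*)^α = 2.0466^0.37 ≈ 1.3034

y* = 1.30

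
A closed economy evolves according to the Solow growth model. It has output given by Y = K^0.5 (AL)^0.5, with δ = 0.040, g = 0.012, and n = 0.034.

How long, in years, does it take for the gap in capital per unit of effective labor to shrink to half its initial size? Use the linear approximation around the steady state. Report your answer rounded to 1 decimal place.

Near the steady state the convergence rate is λ = (1 − α)(n + g + δ).
λ = (1 − 0.5) × 0.086 = 0.5 × 0.086 = 0.0430
Half-life = ln 2 / λ = 0.6931 / 0.0430 ≈ 16.12 years

about 16.1 years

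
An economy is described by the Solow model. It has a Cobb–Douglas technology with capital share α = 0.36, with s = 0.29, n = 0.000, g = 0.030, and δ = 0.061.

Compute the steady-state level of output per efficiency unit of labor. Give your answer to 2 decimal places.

y* ≈ 1.92

In steady state, investment equals break-even investment: s·k^α = (n + g + δ)·k.
Rearranging, k^(1−α) = s / (n + g + δ).
k^0.64 = 0.29 / (0.000 + 0.030 + 0.061) = 0.29 / 0.091 = 3.1868
k* = 3.1868^(1/0.64) ≈ 6.1163
y* = (k*)^α = 6.1163^0.36 ≈ 1.9193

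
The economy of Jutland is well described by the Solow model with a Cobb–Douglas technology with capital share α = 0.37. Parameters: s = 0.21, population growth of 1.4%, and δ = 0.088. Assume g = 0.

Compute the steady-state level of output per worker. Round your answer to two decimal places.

y* ≈ 1.53

In steady state, investment equals break-even investment: s·k^α = (n + δ)·k.
Rearranging, k^(1−α) = s / (n + δ).
k^0.63 = 0.21 / (0.014 + 0.088) = 0.21 / 0.102 = 2.0588
k* = 2.0588^(1/0.63) ≈ 3.1463
y* = (k*)^α = 3.1463^0.37 ≈ 1.5282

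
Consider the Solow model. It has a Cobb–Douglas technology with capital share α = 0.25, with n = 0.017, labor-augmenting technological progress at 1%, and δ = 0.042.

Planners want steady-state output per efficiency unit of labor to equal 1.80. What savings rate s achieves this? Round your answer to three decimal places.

Steady state requires s·f(k) = (n + g + δ)·k, i.e. s·k^α = (n + g + δ)·k.
Since y* = [s/(n + g + δ)]^(α/(1−α)), we have s/(n + g + δ) = (y*)^((1−α)/α) = 1.80^3 = 5.8320.
Therefore s = 5.8320 × (n + g + δ) = 5.8320 × 0.069 = 0.4024.

s ≈ 0.402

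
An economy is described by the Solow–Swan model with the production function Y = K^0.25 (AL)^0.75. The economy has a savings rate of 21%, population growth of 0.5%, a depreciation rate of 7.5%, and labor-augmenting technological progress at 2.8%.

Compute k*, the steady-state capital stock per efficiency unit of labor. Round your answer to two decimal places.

Steady state requires s·f(k) = (n + g + δ)·k, i.e. s·k^α = (n + g + δ)·k.
Dividing both sides by k: k^(1−α) = s / (n + g + δ).
k^0.75 = 0.21 / (0.005 + 0.028 + 0.075) = 0.21 / 0.108 = 1.9444
k* = 1.9444^(1/0.75) ≈ 2.4269

k* ≈ 2.43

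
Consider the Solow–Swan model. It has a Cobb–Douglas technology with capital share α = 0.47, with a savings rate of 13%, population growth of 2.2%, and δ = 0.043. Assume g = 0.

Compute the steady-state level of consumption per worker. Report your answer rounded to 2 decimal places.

c* = 1.61

In steady state, investment equals break-even investment: s·k^α = (n + δ)·k.
Dividing both sides by k: k^(1−α) = s / (n + δ).
k^0.53 = 0.13 / (0.022 + 0.043) = 0.13 / 0.065 = 2.0000
k* = 2.0000^(1/0.53) ≈ 3.6981
y* = (k*)^α = 3.6981^0.47 ≈ 1.8491
c* = (1 − s)·y* = (1 − 0.13) × 1.8491 ≈ 1.6087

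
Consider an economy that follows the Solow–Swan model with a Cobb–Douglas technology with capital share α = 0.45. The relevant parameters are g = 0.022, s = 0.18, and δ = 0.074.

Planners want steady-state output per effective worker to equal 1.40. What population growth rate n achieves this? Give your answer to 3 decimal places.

Steady state requires s·f(k) = (n + g + δ)·k, i.e. s·k^α = (n + g + δ)·k.
Since y* = [s/(n + g + δ)]^(α/(1−α)), we have s/(n + g + δ) = (y*)^((1−α)/α) = 1.40^1.2222 = 1.5087.
Therefore n + g + δ = s / 1.5087 = 0.18 / 1.5087 = 0.1193, so n = 0.1193 − 0.096 = 0.0233.

n ≈ 0.023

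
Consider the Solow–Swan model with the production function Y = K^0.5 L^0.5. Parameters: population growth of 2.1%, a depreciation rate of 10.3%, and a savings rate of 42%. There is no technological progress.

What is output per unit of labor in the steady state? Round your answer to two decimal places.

y* ≈ 3.39

In steady state, investment equals break-even investment: s·k^α = (n + δ)·k.
Dividing both sides by k: k^(1−α) = s / (n + δ).
k^0.5 = 0.42 / (0.021 + 0.103) = 0.42 / 0.124 = 3.3871
k* = 3.3871^(1/0.5) ≈ 11.4724
y* = (k*)^α = 11.4724^0.5 ≈ 3.3871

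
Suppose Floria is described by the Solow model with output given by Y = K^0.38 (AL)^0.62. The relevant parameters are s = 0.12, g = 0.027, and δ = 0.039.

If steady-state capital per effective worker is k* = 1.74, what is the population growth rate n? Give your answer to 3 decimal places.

n ≈ 0.019

Steady state requires s·f(k) = (n + g + δ)·k, i.e. s·k^α = (n + g + δ)·k.
So s / (n + g + δ) = (k*)^(1−α) = 1.74^0.62 = 1.4097.
Therefore n + g + δ = s / 1.4097 = 0.12 / 1.4097 = 0.0851, so n = 0.0851 − 0.066 = 0.0191.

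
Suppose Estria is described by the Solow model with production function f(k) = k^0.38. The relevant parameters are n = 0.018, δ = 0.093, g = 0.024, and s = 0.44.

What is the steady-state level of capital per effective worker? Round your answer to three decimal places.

k* = 6.724

Steady state requires s·f(k) = (n + g + δ)·k, i.e. s·k^α = (n + g + δ)·k.
Dividing both sides by k: k^(1−α) = s / (n + g + δ).
k^0.62 = 0.44 / (0.018 + 0.024 + 0.093) = 0.44 / 0.135 = 3.2593
k* = 3.2593^(1/0.62) ≈ 6.7239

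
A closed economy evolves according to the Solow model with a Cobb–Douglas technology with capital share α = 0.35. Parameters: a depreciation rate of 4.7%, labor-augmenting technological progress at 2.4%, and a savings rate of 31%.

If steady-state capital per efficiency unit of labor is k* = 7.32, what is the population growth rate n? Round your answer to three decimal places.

At the steady state, Δk = 0, so s·k^α = (n + g + δ)·k.
So s / (n + g + δ) = (k*)^(1−α) = 7.32^0.65 = 3.6470.
Therefore n + g + δ = s / 3.6470 = 0.31 / 3.6470 = 0.0850, so n = 0.0850 − 0.071 = 0.0140.

n ≈ 0.014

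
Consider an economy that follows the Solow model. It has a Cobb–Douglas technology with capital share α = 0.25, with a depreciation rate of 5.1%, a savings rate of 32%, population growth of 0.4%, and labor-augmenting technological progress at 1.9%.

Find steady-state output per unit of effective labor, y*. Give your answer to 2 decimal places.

y* ≈ 1.63

In steady state, investment equals break-even investment: s·k^α = (n + g + δ)·k.
Dividing both sides by k: k^(1−α) = s / (n + g + δ).
k^0.75 = 0.32 / (0.004 + 0.019 + 0.051) = 0.32 / 0.074 = 4.3243
k* = 4.3243^(1/0.75) ≈ 7.0451
y* = (k*)^α = 7.0451^0.25 ≈ 1.6292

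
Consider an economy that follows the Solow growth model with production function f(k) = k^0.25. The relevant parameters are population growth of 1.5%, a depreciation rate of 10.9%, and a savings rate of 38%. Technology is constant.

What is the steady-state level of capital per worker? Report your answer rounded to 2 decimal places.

Steady state requires s·f(k) = (n + δ)·k, i.e. s·k^α = (n + δ)·k.
Rearranging, k^(1−α) = s / (n + δ).
k^0.75 = 0.38 / (0.015 + 0.109) = 0.38 / 0.124 = 3.0645
k* = 3.0645^(1/0.75) ≈ 4.4512

k* ≈ 4.45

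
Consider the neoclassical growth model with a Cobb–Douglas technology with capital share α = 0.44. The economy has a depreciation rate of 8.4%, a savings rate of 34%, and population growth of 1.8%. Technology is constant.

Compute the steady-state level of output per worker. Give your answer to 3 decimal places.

y* ≈ 2.575

In steady state, investment equals break-even investment: s·k^α = (n + δ)·k.
Rearranging, k^(1−α) = s / (n + δ).
k^0.56 = 0.34 / (0.018 + 0.084) = 0.34 / 0.102 = 3.3333
k* = 3.3333^(1/0.56) ≈ 8.5843
y* = (k*)^α = 8.5843^0.44 ≈ 2.5753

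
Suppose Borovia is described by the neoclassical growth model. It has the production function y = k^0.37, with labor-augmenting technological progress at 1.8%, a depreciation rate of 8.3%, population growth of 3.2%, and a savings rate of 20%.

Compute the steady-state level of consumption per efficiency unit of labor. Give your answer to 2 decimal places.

Steady state requires s·f(k) = (n + g + δ)·k, i.e. s·k^α = (n + g + δ)·k.
Dividing both sides by k: k^(1−α) = s / (n + g + δ).
k^0.63 = 0.20 / (0.032 + 0.018 + 0.083) = 0.20 / 0.133 = 1.5038
k* = 1.5038^(1/0.63) ≈ 1.9110
y* = (k*)^α = 1.9110^0.37 ≈ 1.2708
c* = (1 − s)·y* = (1 − 0.20) × 1.2708 ≈ 1.0166

c* ≈ 1.02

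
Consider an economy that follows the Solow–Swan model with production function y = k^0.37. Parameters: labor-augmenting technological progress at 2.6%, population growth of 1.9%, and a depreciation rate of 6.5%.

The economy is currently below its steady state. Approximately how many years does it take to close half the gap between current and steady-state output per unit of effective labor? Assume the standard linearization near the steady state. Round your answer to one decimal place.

Near the steady state the convergence rate is λ = (1 − α)(n + g + δ).
λ = (1 − 0.37) × 0.110 = 0.63 × 0.110 = 0.0693
Half-life = ln 2 / λ = 0.6931 / 0.0693 ≈ 10.00 years

half-life ≈ 10.0 years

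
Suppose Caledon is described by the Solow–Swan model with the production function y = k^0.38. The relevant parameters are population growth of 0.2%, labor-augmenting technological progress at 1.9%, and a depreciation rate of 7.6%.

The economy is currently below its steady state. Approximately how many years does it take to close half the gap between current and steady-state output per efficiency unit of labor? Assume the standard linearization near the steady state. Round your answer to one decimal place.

half-life ≈ 11.5 years

Near the steady state the convergence rate is λ = (1 − α)(n + g + δ).
λ = (1 − 0.38) × 0.097 = 0.62 × 0.097 = 0.06014
Half-life = ln 2 / λ = 0.6931 / 0.06014 ≈ 11.52 years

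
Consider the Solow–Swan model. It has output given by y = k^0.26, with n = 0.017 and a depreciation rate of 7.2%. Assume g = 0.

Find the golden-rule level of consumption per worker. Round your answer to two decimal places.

c_gold ≈ 1.08

At the golden rule, f'(k) = n + δ, so α·k^(α−1) = n + δ and k_gold = (α/(n + δ))^(1/(1−α)).
k_gold = (0.26/0.089)^(1/0.74) = 2.9213^1.3514 ≈ 4.2577
c_gold = f(k_gold) − (n + δ)·k_gold = 1.4574 − 0.089×4.2577 ≈ 1.0785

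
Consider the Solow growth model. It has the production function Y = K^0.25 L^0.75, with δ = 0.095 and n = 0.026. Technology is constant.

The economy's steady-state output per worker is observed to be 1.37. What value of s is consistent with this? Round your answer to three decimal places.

s ≈ 0.311

In steady state, investment equals break-even investment: s·k^α = (n + δ)·k.
Since y* = [s/(n + δ)]^(α/(1−α)), we have s/(n + δ) = (y*)^((1−α)/α) = 1.37^3 = 2.5714.
Therefore s = 2.5714 × (n + δ) = 2.5714 × 0.121 = 0.3111.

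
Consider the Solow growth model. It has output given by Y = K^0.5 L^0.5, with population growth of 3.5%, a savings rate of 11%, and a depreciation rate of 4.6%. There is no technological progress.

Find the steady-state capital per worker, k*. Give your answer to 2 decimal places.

At the steady state, Δk = 0, so s·k^α = (n + δ)·k.
Dividing both sides by k: k^(1−α) = s / (n + δ).
k^0.5 = 0.11 / (0.035 + 0.046) = 0.11 / 0.081 = 1.3580
k* = 1.3580^(1/0.5) ≈ 1.8442

k* ≈ 1.84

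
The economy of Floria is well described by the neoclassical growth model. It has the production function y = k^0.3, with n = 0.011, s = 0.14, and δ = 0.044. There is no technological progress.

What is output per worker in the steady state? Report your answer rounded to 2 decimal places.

y* ≈ 1.49

Steady state requires s·f(k) = (n + δ)·k, i.e. s·k^α = (n + δ)·k.
Dividing both sides by k: k^(1−α) = s / (n + δ).
k^0.7 = 0.14 / (0.011 + 0.044) = 0.14 / 0.055 = 2.5455
k* = 2.5455^(1/0.7) ≈ 3.7991
y* = (k*)^α = 3.7991^0.3 ≈ 1.4925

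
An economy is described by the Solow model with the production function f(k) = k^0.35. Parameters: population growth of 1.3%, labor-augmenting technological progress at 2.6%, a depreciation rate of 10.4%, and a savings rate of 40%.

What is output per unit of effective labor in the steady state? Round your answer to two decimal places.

y* = 1.74

In steady state, investment equals break-even investment: s·k^α = (n + g + δ)·k.
Dividing both sides by k: k^(1−α) = s / (n + g + δ).
k^0.65 = 0.40 / (0.013 + 0.026 + 0.104) = 0.40 / 0.143 = 2.7972
k* = 2.7972^(1/0.65) ≈ 4.8671
y* = (k*)^α = 4.8671^0.35 ≈ 1.7400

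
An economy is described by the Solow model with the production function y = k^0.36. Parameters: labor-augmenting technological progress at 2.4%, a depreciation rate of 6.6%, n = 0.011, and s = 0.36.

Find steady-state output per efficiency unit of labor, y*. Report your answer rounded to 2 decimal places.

At the steady state, Δk = 0, so s·k^α = (n + g + δ)·k.
Dividing both sides by k: k^(1−α) = s / (n + g + δ).
k^0.64 = 0.36 / (0.011 + 0.024 + 0.066) = 0.36 / 0.101 = 3.5644
k* = 3.5644^(1/0.64) ≈ 7.2858
y* = (k*)^α = 7.2858^0.36 ≈ 2.0441

y* ≈ 2.04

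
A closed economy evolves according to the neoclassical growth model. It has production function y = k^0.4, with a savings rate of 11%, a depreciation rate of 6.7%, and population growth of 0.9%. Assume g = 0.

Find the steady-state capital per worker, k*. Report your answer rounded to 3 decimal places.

At the steady state, Δk = 0, so s·k^α = (n + δ)·k.
Dividing both sides by k: k^(1−α) = s / (n + δ).
k^0.6 = 0.11 / (0.009 + 0.067) = 0.11 / 0.076 = 1.4474
k* = 1.4474^(1/0.6) ≈ 1.8520

k* ≈ 1.852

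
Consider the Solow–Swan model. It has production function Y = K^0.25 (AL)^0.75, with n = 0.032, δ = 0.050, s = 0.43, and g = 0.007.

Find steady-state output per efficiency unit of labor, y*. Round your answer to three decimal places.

Steady state requires s·f(k) = (n + g + δ)·k, i.e. s·k^α = (n + g + δ)·k.
Rearranging, k^(1−α) = s / (n + g + δ).
k^0.75 = 0.43 / (0.032 + 0.007 + 0.050) = 0.43 / 0.089 = 4.8315
k* = 4.8315^(1/0.75) ≈ 8.1679
y* = (k*)^α = 8.1679^0.25 ≈ 1.6905

y* = 1.691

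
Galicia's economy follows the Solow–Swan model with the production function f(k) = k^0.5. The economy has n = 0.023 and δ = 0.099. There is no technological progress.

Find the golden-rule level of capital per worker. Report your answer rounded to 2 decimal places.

k_gold ≈ 16.80

The golden rule sets f'(k) = n + δ, i.e. α·k^(α−1) = n + δ.
So k^(1−α) = α / (n + δ) = 0.5 / 0.122 = 4.0984.
k_gold = 4.0984^(1/0.5) ≈ 16.7969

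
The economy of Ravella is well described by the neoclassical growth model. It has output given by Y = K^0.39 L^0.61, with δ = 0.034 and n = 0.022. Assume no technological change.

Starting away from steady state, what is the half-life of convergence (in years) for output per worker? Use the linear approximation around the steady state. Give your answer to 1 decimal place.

about 20.3 years

Near the steady state the convergence rate is λ = (1 − α)(n + δ).
λ = (1 − 0.39) × 0.056 = 0.61 × 0.056 = 0.03416
Half-life = ln 2 / λ = 0.6931 / 0.03416 ≈ 20.29 years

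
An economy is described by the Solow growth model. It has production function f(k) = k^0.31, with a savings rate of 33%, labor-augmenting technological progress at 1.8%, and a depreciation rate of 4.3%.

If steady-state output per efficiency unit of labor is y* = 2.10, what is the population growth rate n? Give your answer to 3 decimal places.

In steady state, investment equals break-even investment: s·k^α = (n + g + δ)·k.
Since y* = [s/(n + g + δ)]^(α/(1−α)), we have s/(n + g + δ) = (y*)^((1−α)/α) = 2.10^2.2258 = 5.2143.
Therefore n + g + δ = s / 5.2143 = 0.33 / 5.2143 = 0.0633, so n = 0.0633 − 0.061 = 0.0023.

n ≈ 0.002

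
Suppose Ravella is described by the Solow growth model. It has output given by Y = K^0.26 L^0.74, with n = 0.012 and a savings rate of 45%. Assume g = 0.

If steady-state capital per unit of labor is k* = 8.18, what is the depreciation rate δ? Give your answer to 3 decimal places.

Steady state requires s·f(k) = (n + δ)·k, i.e. s·k^α = (n + δ)·k.
So s / (n + δ) = (k*)^(1−α) = 8.18^0.74 = 4.7363.
Therefore n + δ = s / 4.7363 = 0.45 / 4.7363 = 0.0950, so δ = 0.0950 − 0.012 = 0.0830.

δ ≈ 0.083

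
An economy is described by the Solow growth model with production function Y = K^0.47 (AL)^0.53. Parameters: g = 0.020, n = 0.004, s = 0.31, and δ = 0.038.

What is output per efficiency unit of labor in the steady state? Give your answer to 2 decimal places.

y* = 4.17

At the steady state, Δk = 0, so s·k^α = (n + g + δ)·k.
Dividing both sides by k: k^(1−α) = s / (n + g + δ).
k^0.53 = 0.31 / (0.004 + 0.020 + 0.038) = 0.31 / 0.062 = 5.0000
k* = 5.0000^(1/0.53) ≈ 20.8359
y* = (k*)^α = 20.8359^0.47 ≈ 4.1672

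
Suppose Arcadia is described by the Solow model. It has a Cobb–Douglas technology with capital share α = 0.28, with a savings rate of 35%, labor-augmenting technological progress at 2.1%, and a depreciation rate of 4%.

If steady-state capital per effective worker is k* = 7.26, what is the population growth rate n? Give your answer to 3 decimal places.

n ≈ 0.023

Steady state requires s·f(k) = (n + g + δ)·k, i.e. s·k^α = (n + g + δ)·k.
So s / (n + g + δ) = (k*)^(1−α) = 7.26^0.72 = 4.1675.
Therefore n + g + δ = s / 4.1675 = 0.35 / 4.1675 = 0.0840, so n = 0.0840 − 0.061 = 0.0230.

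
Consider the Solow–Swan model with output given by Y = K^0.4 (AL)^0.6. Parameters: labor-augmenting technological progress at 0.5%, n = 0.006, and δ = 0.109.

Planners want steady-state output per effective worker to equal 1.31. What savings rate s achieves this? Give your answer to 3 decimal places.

Steady state requires s·f(k) = (n + g + δ)·k, i.e. s·k^α = (n + g + δ)·k.
Since y* = [s/(n + g + δ)]^(α/(1−α)), we have s/(n + g + δ) = (y*)^((1−α)/α) = 1.31^1.5 = 1.4994.
Therefore s = 1.4994 × (n + g + δ) = 1.4994 × 0.120 = 0.1799.

s ≈ 0.180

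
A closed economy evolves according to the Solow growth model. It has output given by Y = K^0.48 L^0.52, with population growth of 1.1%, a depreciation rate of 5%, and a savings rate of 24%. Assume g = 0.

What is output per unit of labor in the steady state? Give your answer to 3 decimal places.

y* = 3.541

At the steady state, Δk = 0, so s·k^α = (n + δ)·k.
Dividing both sides by k: k^(1−α) = s / (n + δ).
k^0.52 = 0.24 / (0.011 + 0.050) = 0.24 / 0.061 = 3.9344
k* = 3.9344^(1/0.52) ≈ 13.9315
y* = (k*)^α = 13.9315^0.48 ≈ 3.5409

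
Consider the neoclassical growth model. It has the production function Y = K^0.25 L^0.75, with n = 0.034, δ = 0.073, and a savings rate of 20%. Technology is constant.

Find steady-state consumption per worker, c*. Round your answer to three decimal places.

Steady state requires s·f(k) = (n + δ)·k, i.e. s·k^α = (n + δ)·k.
Dividing both sides by k: k^(1−α) = s / (n + δ).
k^0.75 = 0.20 / (0.034 + 0.073) = 0.20 / 0.107 = 1.8692
k* = 1.8692^(1/0.75) ≈ 2.3025
y* = (k*)^α = 2.3025^0.25 ≈ 1.2318
c* = (1 − s)·y* = (1 − 0.20) × 1.2318 ≈ 0.9854

c* ≈ 0.985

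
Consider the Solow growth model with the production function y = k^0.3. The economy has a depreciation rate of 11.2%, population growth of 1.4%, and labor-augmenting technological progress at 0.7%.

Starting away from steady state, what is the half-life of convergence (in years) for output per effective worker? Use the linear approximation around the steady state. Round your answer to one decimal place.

Near the steady state the convergence rate is λ = (1 − α)(n + g + δ).
λ = (1 − 0.3) × 0.133 = 0.7 × 0.133 = 0.0931
Half-life = ln 2 / λ = 0.6931 / 0.0931 ≈ 7.44 years

about 7.4 years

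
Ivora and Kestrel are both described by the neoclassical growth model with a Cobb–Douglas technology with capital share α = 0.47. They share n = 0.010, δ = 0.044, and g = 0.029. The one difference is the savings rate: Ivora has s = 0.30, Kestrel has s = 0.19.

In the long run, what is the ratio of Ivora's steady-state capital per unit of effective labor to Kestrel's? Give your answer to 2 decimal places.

Steady-state k* = [s/(n + g + δ)]^(1/(1−α)), so the ratio is [ (s_I/(n + g + δ)_I) / (s_K/(n + g + δ)_K) ]^1.8868.
s_I/(n + g + δ)_I = 0.30/0.083 = 3.6145; s_K/(n + g + δ)_K = 0.19/0.083 = 2.2892.
Ratio = (3.6145/2.2892)^1.8868 = 1.5789^1.8868 ≈ 2.3673

ratio ≈ 2.37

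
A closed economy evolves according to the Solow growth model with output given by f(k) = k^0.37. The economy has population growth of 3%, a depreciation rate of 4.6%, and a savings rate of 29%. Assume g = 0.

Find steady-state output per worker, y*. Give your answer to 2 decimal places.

At the steady state, Δk = 0, so s·k^α = (n + δ)·k.
Rearranging, k^(1−α) = s / (n + δ).
k^0.63 = 0.29 / (0.030 + 0.046) = 0.29 / 0.076 = 3.8158
k* = 3.8158^(1/0.63) ≈ 8.3782
y* = (k*)^α = 8.3782^0.37 ≈ 2.1957

y* ≈ 2.20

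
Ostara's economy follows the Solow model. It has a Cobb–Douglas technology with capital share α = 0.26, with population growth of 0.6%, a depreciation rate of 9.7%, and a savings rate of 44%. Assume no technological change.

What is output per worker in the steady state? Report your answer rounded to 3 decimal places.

Steady state requires s·f(k) = (n + δ)·k, i.e. s·k^α = (n + δ)·k.
Rearranging, k^(1−α) = s / (n + δ).
k^0.74 = 0.44 / (0.006 + 0.097) = 0.44 / 0.103 = 4.2718
k* = 4.2718^(1/0.74) ≈ 7.1150
y* = (k*)^α = 7.1150^0.26 ≈ 1.6656

y* = 1.666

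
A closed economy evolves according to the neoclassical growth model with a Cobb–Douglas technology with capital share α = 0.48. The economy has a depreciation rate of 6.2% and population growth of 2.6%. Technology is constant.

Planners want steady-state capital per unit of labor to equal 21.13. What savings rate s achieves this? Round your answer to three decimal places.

At the steady state, Δk = 0, so s·k^α = (n + δ)·k.
So s / (n + δ) = (k*)^(1−α) = 21.13^0.52 = 4.8859.
Therefore s = 4.8859 × (n + δ) = 4.8859 × 0.088 = 0.4300.

s ≈ 0.430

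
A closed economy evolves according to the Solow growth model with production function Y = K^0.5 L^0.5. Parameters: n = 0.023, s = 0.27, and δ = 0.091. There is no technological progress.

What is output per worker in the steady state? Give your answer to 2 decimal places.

y* ≈ 2.37

Steady state requires s·f(k) = (n + δ)·k, i.e. s·k^α = (n + δ)·k.
Dividing both sides by k: k^(1−α) = s / (n + δ).
k^0.5 = 0.27 / (0.023 + 0.091) = 0.27 / 0.114 = 2.3684
k* = 2.3684^(1/0.5) ≈ 5.6093
y* = (k*)^α = 5.6093^0.5 ≈ 2.3684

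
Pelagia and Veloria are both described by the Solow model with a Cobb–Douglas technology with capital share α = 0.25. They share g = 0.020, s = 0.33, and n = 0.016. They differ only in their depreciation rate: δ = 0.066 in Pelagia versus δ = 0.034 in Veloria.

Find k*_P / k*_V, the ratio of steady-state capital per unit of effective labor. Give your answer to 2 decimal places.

Steady-state k* = [s/(n + g + δ)]^(1/(1−α)), so the ratio is [ (s_P/(n + g + δ)_P) / (s_V/(n + g + δ)_V) ]^1.3333.
s_P/(n + g + δ)_P = 0.33/0.102 = 3.2353; s_V/(n + g + δ)_V = 0.33/0.070 = 4.7143.
Ratio = (3.2353/4.7143)^1.3333 = 0.6863^1.3333 ≈ 0.6054

k*_P / k*_V ≈ 0.61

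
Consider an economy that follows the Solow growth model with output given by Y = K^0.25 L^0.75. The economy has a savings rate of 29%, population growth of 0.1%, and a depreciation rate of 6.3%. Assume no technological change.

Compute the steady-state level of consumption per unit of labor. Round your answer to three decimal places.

c* = 1.175

In steady state, investment equals break-even investment: s·k^α = (n + δ)·k.
Rearranging, k^(1−α) = s / (n + δ).
k^0.75 = 0.29 / (0.001 + 0.063) = 0.29 / 0.064 = 4.5313
k* = 4.5313^(1/0.75) ≈ 7.4983
y* = (k*)^α = 7.4983^0.25 ≈ 1.6548
c* = (1 − s)·y* = (1 − 0.29) × 1.6548 ≈ 1.1749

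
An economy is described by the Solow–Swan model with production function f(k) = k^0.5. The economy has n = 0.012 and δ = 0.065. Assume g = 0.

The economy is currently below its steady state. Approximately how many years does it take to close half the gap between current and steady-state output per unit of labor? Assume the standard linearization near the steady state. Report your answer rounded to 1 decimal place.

Near the steady state the convergence rate is λ = (1 − α)(n + δ).
λ = (1 − 0.5) × 0.077 = 0.5 × 0.077 = 0.0385
Half-life = ln 2 / λ = 0.6931 / 0.0385 ≈ 18.00 years

t_½ ≈ 18.0 years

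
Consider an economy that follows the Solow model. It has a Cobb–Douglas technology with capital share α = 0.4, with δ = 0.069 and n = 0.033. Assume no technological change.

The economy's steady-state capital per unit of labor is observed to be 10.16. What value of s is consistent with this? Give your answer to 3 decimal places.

At the steady state, Δk = 0, so s·k^α = (n + δ)·k.
So s / (n + δ) = (k*)^(1−α) = 10.16^0.6 = 4.0192.
Therefore s = 4.0192 × (n + δ) = 4.0192 × 0.102 = 0.4100.

s ≈ 0.410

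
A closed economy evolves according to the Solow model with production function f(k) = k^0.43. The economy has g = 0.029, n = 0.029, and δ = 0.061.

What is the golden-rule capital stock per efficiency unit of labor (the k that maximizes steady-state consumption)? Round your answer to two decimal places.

The golden rule sets f'(k) = n + g + δ, i.e. α·k^(α−1) = n + g + δ.
So k^(1−α) = α / (n + g + δ) = 0.43 / 0.119 = 3.6134.
k_gold = 3.6134^(1/0.57) ≈ 9.5236

k_gold ≈ 9.52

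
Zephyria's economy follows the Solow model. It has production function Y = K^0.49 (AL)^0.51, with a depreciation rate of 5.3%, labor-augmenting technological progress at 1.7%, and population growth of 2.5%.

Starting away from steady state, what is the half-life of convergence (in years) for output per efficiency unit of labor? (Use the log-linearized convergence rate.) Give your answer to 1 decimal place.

Near the steady state the convergence rate is λ = (1 − α)(n + g + δ).
λ = (1 − 0.49) × 0.095 = 0.51 × 0.095 = 0.04845
Half-life = ln 2 / λ = 0.6931 / 0.04845 ≈ 14.31 years

about 14.3 years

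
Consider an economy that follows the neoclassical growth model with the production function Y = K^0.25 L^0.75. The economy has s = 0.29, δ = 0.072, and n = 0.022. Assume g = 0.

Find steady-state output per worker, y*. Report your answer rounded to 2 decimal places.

y* ≈ 1.46

At the steady state, Δk = 0, so s·k^α = (n + δ)·k.
Dividing both sides by k: k^(1−α) = s / (n + δ).
k^0.75 = 0.29 / (0.022 + 0.072) = 0.29 / 0.094 = 3.0851
k* = 3.0851^(1/0.75) ≈ 4.4912
y* = (k*)^α = 4.4912^0.25 ≈ 1.4558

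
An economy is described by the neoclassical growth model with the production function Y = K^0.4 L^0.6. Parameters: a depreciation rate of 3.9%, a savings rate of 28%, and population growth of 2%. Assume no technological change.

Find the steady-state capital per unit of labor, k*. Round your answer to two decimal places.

k* = 13.40

Steady state requires s·f(k) = (n + δ)·k, i.e. s·k^α = (n + δ)·k.
Rearranging, k^(1−α) = s / (n + δ).
k^0.6 = 0.28 / (0.020 + 0.039) = 0.28 / 0.059 = 4.7458
k* = 4.7458^(1/0.6) ≈ 13.4024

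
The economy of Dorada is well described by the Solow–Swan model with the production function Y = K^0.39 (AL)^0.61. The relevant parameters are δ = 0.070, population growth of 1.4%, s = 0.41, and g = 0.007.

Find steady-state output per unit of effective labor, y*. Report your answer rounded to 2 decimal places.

y* ≈ 2.62

In steady state, investment equals break-even investment: s·k^α = (n + g + δ)·k.
Dividing both sides by k: k^(1−α) = s / (n + g + δ).
k^0.61 = 0.41 / (0.014 + 0.007 + 0.070) = 0.41 / 0.091 = 4.5055
k* = 4.5055^(1/0.61) ≈ 11.7953
y* = (k*)^α = 11.7953^0.39 ≈ 2.6180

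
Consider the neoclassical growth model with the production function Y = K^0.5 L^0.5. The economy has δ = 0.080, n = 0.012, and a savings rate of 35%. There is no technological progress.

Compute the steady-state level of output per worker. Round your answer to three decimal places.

y* = 3.804

Steady state requires s·f(k) = (n + δ)·k, i.e. s·k^α = (n + δ)·k.
Rearranging, k^(1−α) = s / (n + δ).
k^0.5 = 0.35 / (0.012 + 0.080) = 0.35 / 0.092 = 3.8043
k* = 3.8043^(1/0.5) ≈ 14.4727
y* = (k*)^α = 14.4727^0.5 ≈ 3.8043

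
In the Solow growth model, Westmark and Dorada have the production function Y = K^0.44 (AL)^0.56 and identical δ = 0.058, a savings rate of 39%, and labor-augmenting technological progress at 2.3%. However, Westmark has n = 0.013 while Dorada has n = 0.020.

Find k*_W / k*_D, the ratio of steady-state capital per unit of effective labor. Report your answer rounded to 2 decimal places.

k*_W / k*_D ≈ 1.14

Steady-state k* = [s/(n + g + δ)]^(1/(1−α)), so the ratio is [ (s_W/(n + g + δ)_W) / (s_D/(n + g + δ)_D) ]^1.7857.
s_W/(n + g + δ)_W = 0.39/0.094 = 4.1489; s_D/(n + g + δ)_D = 0.39/0.101 = 3.8614.
Ratio = (4.1489/3.8614)^1.7857 = 1.0745^1.7857 ≈ 1.1369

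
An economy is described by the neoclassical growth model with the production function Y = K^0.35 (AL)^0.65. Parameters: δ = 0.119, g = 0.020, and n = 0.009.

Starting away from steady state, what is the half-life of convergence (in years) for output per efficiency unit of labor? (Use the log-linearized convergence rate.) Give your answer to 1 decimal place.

Near the steady state the convergence rate is λ = (1 − α)(n + g + δ).
λ = (1 − 0.35) × 0.148 = 0.65 × 0.148 = 0.0962
Half-life = ln 2 / λ = 0.6931 / 0.0962 ≈ 7.20 years

half-life ≈ 7.2 years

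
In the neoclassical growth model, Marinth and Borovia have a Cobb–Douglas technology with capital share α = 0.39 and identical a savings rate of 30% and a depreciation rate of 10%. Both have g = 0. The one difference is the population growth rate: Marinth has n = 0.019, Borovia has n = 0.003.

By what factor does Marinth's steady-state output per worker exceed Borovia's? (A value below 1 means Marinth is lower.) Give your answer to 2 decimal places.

Steady-state y* = [s/(n + δ)]^(α/(1−α)), so the ratio is [ (s_M/(n + δ)_M) / (s_B/(n + δ)_B) ]^0.6393.
s_M/(n + δ)_M = 0.30/0.119 = 2.5210; s_B/(n + δ)_B = 0.30/0.103 = 2.9126.
Ratio = (2.5210/2.9126)^0.6393 = 0.8655^0.6393 ≈ 0.9118

ratio ≈ 0.91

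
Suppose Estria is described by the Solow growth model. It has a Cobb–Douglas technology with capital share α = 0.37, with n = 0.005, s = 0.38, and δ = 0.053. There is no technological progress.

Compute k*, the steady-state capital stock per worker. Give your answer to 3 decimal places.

At the steady state, Δk = 0, so s·k^α = (n + δ)·k.
Rearranging, k^(1−α) = s / (n + δ).
k^0.63 = 0.38 / (0.005 + 0.053) = 0.38 / 0.058 = 6.5517
k* = 6.5517^(1/0.63) ≈ 19.7606

k* = 19.761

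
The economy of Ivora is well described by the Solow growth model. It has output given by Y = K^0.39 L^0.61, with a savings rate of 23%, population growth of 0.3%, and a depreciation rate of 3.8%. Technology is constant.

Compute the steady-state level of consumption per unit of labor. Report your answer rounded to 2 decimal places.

At the steady state, Δk = 0, so s·k^α = (n + δ)·k.
Dividing both sides by k: k^(1−α) = s / (n + δ).
k^0.61 = 0.23 / (0.003 + 0.038) = 0.23 / 0.041 = 5.6098
k* = 5.6098^(1/0.61) ≈ 16.8959
y* = (k*)^α = 16.8959^0.39 ≈ 3.0119
c* = (1 − s)·y* = (1 − 0.23) × 3.0119 ≈ 2.3192

c* ≈ 2.32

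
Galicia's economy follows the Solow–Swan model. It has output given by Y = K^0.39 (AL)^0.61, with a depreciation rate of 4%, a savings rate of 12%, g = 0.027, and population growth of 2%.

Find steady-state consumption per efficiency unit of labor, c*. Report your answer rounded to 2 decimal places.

c* ≈ 1.08

In steady state, investment equals break-even investment: s·k^α = (n + g + δ)·k.
Dividing both sides by k: k^(1−α) = s / (n + g + δ).
k^0.61 = 0.12 / (0.020 + 0.027 + 0.040) = 0.12 / 0.087 = 1.3793
k* = 1.3793^(1/0.61) ≈ 1.6941
y* = (k*)^α = 1.6941^0.39 ≈ 1.2282
c* = (1 − s)·y* = (1 − 0.12) × 1.2282 ≈ 1.0808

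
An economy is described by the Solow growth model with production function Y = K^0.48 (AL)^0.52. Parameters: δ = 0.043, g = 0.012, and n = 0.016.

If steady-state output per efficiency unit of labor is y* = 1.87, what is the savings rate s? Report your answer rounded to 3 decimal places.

s ≈ 0.140

Steady state requires s·f(k) = (n + g + δ)·k, i.e. s·k^α = (n + g + δ)·k.
Since y* = [s/(n + g + δ)]^(α/(1−α)), we have s/(n + g + δ) = (y*)^((1−α)/α) = 1.87^1.0833 = 1.9701.
Therefore s = 1.9701 × (n + g + δ) = 1.9701 × 0.071 = 0.1399.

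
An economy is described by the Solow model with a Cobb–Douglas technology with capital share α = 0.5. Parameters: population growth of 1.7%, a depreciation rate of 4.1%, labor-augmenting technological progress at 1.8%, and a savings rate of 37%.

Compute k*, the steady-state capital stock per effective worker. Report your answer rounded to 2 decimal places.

At the steady state, Δk = 0, so s·k^α = (n + g + δ)·k.
Rearranging, k^(1−α) = s / (n + g + δ).
k^0.5 = 0.37 / (0.017 + 0.018 + 0.041) = 0.37 / 0.076 = 4.8684
k* = 4.8684^(1/0.5) ≈ 23.7013

k* = 23.70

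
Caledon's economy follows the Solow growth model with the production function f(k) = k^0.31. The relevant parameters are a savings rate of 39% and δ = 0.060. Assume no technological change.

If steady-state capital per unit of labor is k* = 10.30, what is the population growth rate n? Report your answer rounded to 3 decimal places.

Steady state requires s·f(k) = (n + δ)·k, i.e. s·k^α = (n + δ)·k.
So s / (n + δ) = (k*)^(1−α) = 10.30^0.69 = 4.9987.
Therefore n + δ = s / 4.9987 = 0.39 / 4.9987 = 0.0780, so n = 0.0780 − 0.060 = 0.0180.

n ≈ 0.018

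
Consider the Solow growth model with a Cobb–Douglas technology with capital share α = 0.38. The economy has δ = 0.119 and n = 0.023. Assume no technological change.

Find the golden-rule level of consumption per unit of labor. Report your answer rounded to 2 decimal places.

At the golden rule, f'(k) = n + δ, so α·k^(α−1) = n + δ and k_gold = (α/(n + δ))^(1/(1−α)).
k_gold = (0.38/0.142)^(1/0.62) = 2.6761^1.6129 ≈ 4.8924
c_gold = f(k_gold) − (n + δ)·k_gold = 1.8282 − 0.142×4.8924 ≈ 1.1335

c_gold ≈ 1.13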